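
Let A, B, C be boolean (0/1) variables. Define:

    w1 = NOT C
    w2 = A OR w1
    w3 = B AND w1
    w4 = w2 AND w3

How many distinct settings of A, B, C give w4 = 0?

6

w4 = w2 AND w3 must be 0, so at least one of w2, w3 is 0.
Satisfying assignments:
  A=0, B=0, C=0
  A=0, B=0, C=1
  A=0, B=1, C=1
  A=1, B=0, C=0
  A=1, B=0, C=1
  A=1, B=1, C=1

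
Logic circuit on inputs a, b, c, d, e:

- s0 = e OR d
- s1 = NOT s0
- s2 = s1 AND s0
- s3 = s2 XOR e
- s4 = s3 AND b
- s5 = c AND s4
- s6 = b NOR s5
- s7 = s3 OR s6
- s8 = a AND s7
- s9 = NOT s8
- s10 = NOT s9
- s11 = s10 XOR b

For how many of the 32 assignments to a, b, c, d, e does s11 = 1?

s11 = s10 XOR b must be 1, so s10 and b differ.
Enumerating the 32 input combinations, 20 give s11 = 1 and 12 give s11 = 0.

20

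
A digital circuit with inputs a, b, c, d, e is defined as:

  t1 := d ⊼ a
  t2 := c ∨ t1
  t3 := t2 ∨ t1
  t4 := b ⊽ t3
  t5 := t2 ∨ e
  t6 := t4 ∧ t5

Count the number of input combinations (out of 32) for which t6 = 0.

t6 = t4 ∧ t5 must be 0, so at least one of t4, t5 is 0.
Enumerating the 32 input combinations, 31 give t6 = 0 and 1 give t6 = 1.

31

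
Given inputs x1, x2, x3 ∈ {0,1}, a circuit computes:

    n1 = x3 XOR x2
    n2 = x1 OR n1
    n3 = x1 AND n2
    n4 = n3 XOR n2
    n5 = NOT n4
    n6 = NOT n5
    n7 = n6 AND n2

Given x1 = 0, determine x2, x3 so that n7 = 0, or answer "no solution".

n7 = n6 AND n2 must be 0, so at least one of n6, n2 is 0.
Check with x1 = 0 and x2=0, x3=0:
n1 = x3 XOR x2 = 0 XOR 0 = 0
n2 = x1 OR n1 = 0 OR 0 = 0
n3 = x1 AND n2 = 0 AND 0 = 0
n4 = n3 XOR n2 = 0 XOR 0 = 0
n5 = NOT n4 = NOT 0 = 1
n6 = NOT n5 = NOT 1 = 0
n7 = n6 AND n2 = 0 AND 0 = 0
So n7 = 0.

x2=0, x3=0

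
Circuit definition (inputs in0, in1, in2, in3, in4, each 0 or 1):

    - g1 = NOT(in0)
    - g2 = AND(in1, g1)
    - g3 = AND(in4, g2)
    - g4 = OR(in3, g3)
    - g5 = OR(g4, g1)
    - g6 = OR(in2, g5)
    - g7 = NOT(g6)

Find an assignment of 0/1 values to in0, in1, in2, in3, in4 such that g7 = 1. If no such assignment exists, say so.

g7 = NOT(g6) must be 1, so g6 = 0.
g6 = OR(in2, g5) must be 0, so both in2 = 0 and g5 = 0.
Check with in0=1, in1=1, in2=0, in3=0, in4=0:
g1 = NOT(in0) = NOT 1 = 0
g2 = AND(in1, g1) = AND(1, 0) = 0
g3 = AND(in4, g2) = AND(0, 0) = 0
g4 = OR(in3, g3) = OR(0, 0) = 0
g5 = OR(g4, g1) = OR(0, 0) = 0
g6 = OR(in2, g5) = OR(0, 0) = 0
g7 = NOT(g6) = NOT 0 = 1
So g7 = 1 as required.

in0=1, in1=1, in2=0, in3=0, in4=0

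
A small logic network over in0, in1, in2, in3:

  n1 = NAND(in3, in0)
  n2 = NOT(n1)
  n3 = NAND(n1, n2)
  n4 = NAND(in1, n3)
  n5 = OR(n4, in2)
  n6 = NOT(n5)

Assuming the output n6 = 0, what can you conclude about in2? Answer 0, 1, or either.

either

Both values of in2 occur among assignments with n6 = 0:
  in2=0: in0=0, in1=0, in2=0, in3=0
  in2=1: in0=0, in1=0, in2=1, in3=0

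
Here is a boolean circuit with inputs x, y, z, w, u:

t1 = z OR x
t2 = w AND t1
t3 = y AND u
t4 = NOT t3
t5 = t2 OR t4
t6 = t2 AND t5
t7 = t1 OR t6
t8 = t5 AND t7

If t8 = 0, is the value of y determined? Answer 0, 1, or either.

either

Both values of y occur among assignments with t8 = 0:
  y=0: x=0, y=0, z=0, w=0, u=0
  y=1: x=0, y=1, z=0, w=0, u=0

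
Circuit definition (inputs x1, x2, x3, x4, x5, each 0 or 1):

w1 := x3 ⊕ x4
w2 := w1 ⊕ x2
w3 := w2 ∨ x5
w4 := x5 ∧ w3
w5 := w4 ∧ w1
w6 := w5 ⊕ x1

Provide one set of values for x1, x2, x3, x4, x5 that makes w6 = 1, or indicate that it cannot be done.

Check with x1=1, x2=1, x3=0, x4=1, x5=0:
w1 = x3 ⊕ x4 = 0 ⊕ 1 = 1
w2 = w1 ⊕ x2 = 1 ⊕ 1 = 0
w3 = w2 ∨ x5 = 0 ∨ 0 = 0
w4 = x5 ∧ w3 = 0 ∧ 0 = 0
w5 = w4 ∧ w1 = 0 ∧ 1 = 0
w6 = w5 ⊕ x1 = 0 ⊕ 1 = 1
So w6 = 1 as required.

x1=1, x2=1, x3=0, x4=1, x5=0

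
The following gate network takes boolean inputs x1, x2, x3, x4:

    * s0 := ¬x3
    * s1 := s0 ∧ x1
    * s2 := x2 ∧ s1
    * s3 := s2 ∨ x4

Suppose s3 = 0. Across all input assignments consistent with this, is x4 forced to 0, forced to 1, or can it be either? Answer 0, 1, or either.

s3 = s2 ∨ x4 must be 0, so both s2 = 0 and x4 = 0.
Every assignment with s3 = 0 has x4 = 0; there are 7 such assignment(s).

0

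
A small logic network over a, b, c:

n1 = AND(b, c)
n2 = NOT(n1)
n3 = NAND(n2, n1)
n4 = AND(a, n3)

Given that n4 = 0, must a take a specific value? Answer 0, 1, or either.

0

n4 = AND(a, n3) must be 0, so at least one of a, n3 is 0.
Every assignment with n4 = 0 has a = 0; there are 4 such assignment(s).
  a=0, b=0, c=0
  a=0, b=0, c=1
  a=0, b=1, c=0
  a=0, b=1, c=1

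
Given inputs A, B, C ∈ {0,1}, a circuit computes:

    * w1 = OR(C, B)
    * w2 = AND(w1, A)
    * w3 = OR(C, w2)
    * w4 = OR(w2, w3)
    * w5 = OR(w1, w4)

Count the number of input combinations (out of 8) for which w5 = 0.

2

w5 = OR(w1, w4) must be 0, so both w1 = 0 and w4 = 0.
w1 = OR(C, B) must be 0, so both C = 0 and B = 0.
Enumerating the 8 input combinations, 2 give w5 = 0 and 6 give w5 = 1.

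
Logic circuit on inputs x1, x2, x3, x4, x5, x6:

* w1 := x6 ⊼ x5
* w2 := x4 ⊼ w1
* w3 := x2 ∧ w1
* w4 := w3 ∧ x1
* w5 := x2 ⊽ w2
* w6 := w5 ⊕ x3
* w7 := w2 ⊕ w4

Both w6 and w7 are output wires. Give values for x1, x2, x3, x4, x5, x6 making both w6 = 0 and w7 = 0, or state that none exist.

Check with x1=1 x2=0 x3=1 x4=1 x5=0 x6=0:
w1 = x6 ⊼ x5 = 0 ⊼ 0 = 1
w2 = x4 ⊼ w1 = 1 ⊼ 1 = 0
w3 = x2 ∧ w1 = 0 ∧ 1 = 0
w4 = w3 ∧ x1 = 0 ∧ 1 = 0
w5 = x2 ⊽ w2 = 0 ⊽ 0 = 1
w6 = w5 ⊕ x3 = 1 ⊕ 1 = 0
w7 = w2 ⊕ w4 = 0 ⊕ 0 = 0
So w6 = 0 and w7 = 0.

x1=1 x2=0 x3=1 x4=1 x5=0 x6=0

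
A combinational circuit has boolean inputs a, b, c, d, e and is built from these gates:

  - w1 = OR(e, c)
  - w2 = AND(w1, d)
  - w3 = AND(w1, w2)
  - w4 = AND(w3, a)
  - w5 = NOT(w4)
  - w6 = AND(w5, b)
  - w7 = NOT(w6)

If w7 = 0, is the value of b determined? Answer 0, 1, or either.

1

w7 = NOT(w6) must be 0, so w6 = 1.
Every assignment with w7 = 0 has b = 1; there are 13 such assignment(s).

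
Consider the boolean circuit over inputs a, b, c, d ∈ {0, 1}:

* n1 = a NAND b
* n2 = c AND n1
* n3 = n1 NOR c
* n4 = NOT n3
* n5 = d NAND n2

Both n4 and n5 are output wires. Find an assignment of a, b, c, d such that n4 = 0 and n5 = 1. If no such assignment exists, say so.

Check with a=1 b=1 c=0 d=0:
n1 = a NAND b = 1 NAND 1 = 0
n2 = c AND n1 = 0 AND 0 = 0
n3 = n1 NOR c = 0 NOR 0 = 1
n4 = NOT n3 = NOT 1 = 0
n5 = d NAND n2 = 0 NAND 0 = 1
So n4 = 0 and n5 = 1.

a=1 b=1 c=0 d=0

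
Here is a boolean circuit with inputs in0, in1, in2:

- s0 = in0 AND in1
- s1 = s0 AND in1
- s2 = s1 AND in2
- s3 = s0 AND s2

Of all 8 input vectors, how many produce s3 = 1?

s3 = s0 AND s2 must be 1, so both s0 = 1 and s2 = 1.
Satisfying assignments:
  in0=1, in1=1, in2=1

1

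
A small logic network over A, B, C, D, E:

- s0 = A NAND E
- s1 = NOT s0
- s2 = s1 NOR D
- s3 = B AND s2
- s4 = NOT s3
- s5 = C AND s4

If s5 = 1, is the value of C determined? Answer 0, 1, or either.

s5 = C AND s4 must be 1, so both C = 1 and s4 = 1.
s4 = NOT s3 must be 1, so s3 = 0.
s3 = B AND s2 must be 0, so at least one of B, s2 is 0.
Every assignment with s5 = 1 has C = 1; there are 13 such assignment(s).

1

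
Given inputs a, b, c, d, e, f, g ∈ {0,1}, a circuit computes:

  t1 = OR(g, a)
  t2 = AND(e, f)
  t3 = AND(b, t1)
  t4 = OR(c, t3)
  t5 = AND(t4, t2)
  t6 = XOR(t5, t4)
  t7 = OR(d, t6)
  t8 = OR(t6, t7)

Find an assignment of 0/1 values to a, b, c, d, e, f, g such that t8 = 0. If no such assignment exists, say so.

t8 = OR(t6, t7) must be 0, so both t6 = 0 and t7 = 0.
Check with a=0, b=0, c=0, d=0, e=1, f=1, g=0:
t1 = OR(g, a) = OR(0, 0) = 0
t2 = AND(e, f) = AND(1, 1) = 1
t3 = AND(b, t1) = AND(0, 0) = 0
t4 = OR(c, t3) = OR(0, 0) = 0
t5 = AND(t4, t2) = AND(0, 1) = 0
t6 = XOR(t5, t4) = XOR(0, 0) = 0
t7 = OR(d, t6) = OR(0, 0) = 0
t8 = OR(t6, t7) = OR(0, 0) = 0
So t8 = 0 as required.

a=0, b=0, c=0, d=0, e=1, f=1, g=0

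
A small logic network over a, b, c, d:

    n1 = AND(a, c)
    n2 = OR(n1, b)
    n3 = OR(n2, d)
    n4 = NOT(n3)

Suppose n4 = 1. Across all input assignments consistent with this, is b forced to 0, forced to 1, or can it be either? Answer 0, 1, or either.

n4 = NOT(n3) must be 1, so n3 = 0.
Every assignment with n4 = 1 has b = 0; there are 3 such assignment(s).
  a=0, b=0, c=0, d=0
  a=0, b=0, c=1, d=0
  a=1, b=0, c=0, d=0

0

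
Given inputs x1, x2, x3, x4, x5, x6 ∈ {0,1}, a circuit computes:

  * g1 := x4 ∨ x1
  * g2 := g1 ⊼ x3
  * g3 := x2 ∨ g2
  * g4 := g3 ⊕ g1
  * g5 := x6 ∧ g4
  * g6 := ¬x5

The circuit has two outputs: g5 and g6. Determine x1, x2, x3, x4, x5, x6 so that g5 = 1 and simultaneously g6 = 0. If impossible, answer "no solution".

x1=0 x2=0 x3=1 x4=0 x5=1 x6=1

Check with x1=0 x2=0 x3=1 x4=0 x5=1 x6=1:
g1 = x4 ∨ x1 = 0 ∨ 0 = 0
g2 = g1 ⊼ x3 = 0 ⊼ 1 = 1
g3 = x2 ∨ g2 = 0 ∨ 1 = 1
g4 = g3 ⊕ g1 = 1 ⊕ 0 = 1
g5 = x6 ∧ g4 = 1 ∧ 1 = 1
g6 = ¬x5 = ¬1 = 0
So g5 = 1 and g6 = 0.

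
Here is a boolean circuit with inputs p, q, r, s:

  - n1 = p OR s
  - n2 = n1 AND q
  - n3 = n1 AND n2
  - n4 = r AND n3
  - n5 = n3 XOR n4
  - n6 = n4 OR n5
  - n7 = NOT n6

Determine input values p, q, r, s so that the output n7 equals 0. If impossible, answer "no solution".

p=1, q=1, r=0, s=0

n7 = NOT n6 must be 0, so n6 = 1.
Check with p=1, q=1, r=0, s=0:
n1 = p OR s = 1 OR 0 = 1
n2 = n1 AND q = 1 AND 1 = 1
n3 = n1 AND n2 = 1 AND 1 = 1
n4 = r AND n3 = 0 AND 1 = 0
n5 = n3 XOR n4 = 1 XOR 0 = 1
n6 = n4 OR n5 = 0 OR 1 = 1
n7 = NOT n6 = NOT 1 = 0
So n7 = 0 as required.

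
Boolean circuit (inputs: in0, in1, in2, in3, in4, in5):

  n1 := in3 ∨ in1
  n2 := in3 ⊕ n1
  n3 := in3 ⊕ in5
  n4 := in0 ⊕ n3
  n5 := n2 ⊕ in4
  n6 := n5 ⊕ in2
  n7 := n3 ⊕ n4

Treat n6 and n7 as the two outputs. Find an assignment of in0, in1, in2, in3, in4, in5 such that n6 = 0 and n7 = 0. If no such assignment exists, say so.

Check with in0=0, in1=1, in2=0, in3=1, in4=0, in5=0:
n1 = in3 ∨ in1 = 1 ∨ 1 = 1
n2 = in3 ⊕ n1 = 1 ⊕ 1 = 0
n3 = in3 ⊕ in5 = 1 ⊕ 0 = 1
n4 = in0 ⊕ n3 = 0 ⊕ 1 = 1
n5 = n2 ⊕ in4 = 0 ⊕ 0 = 0
n6 = n5 ⊕ in2 = 0 ⊕ 0 = 0
n7 = n3 ⊕ n4 = 1 ⊕ 1 = 0
So n6 = 0 and n7 = 0.

in0=0, in1=1, in2=0, in3=1, in4=0, in5=0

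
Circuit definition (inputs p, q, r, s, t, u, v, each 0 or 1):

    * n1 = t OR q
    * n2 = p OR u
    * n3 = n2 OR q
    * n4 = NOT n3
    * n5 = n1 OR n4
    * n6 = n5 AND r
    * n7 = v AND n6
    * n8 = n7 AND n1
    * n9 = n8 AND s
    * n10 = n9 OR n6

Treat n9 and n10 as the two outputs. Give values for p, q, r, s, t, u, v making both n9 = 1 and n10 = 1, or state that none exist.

p=0, q=1, r=1, s=1, t=0, u=0, v=1

Check with p=0, q=1, r=1, s=1, t=0, u=0, v=1:
n1 = t OR q = 0 OR 1 = 1
n2 = p OR u = 0 OR 0 = 0
n3 = n2 OR q = 0 OR 1 = 1
n4 = NOT n3 = NOT 1 = 0
n5 = n1 OR n4 = 1 OR 0 = 1
n6 = n5 AND r = 1 AND 1 = 1
n7 = v AND n6 = 1 AND 1 = 1
n8 = n7 AND n1 = 1 AND 1 = 1
n9 = n8 AND s = 1 AND 1 = 1
n10 = n9 OR n6 = 1 OR 1 = 1
So n9 = 1 and n10 = 1.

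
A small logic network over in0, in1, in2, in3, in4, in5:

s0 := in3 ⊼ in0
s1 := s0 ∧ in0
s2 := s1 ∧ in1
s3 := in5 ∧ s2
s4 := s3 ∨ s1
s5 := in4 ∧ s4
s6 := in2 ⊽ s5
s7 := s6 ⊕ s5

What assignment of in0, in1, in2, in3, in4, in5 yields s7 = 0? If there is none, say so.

Check with in0=0, in1=1, in2=1, in3=1, in4=1, in5=1:
s0 = in3 ⊼ in0 = 1 ⊼ 0 = 1
s1 = s0 ∧ in0 = 1 ∧ 0 = 0
s2 = s1 ∧ in1 = 0 ∧ 1 = 0
s3 = in5 ∧ s2 = 1 ∧ 0 = 0
s4 = s3 ∨ s1 = 0 ∨ 0 = 0
s5 = in4 ∧ s4 = 1 ∧ 0 = 0
s6 = in2 ⊽ s5 = 1 ⊽ 0 = 0
s7 = s6 ⊕ s5 = 0 ⊕ 0 = 0
So s7 = 0 as required.

in0=0, in1=1, in2=1, in3=1, in4=1, in5=1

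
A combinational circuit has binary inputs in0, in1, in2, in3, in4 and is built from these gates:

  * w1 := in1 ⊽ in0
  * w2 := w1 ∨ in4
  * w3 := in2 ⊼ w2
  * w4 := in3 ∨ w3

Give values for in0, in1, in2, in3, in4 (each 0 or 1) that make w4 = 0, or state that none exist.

in0=0 in1=0 in2=1 in3=0 in4=0

w4 = in3 ∨ w3 must be 0, so both in3 = 0 and w3 = 0.
Check with in0=0 in1=0 in2=1 in3=0 in4=0:
w1 = in1 ⊽ in0 = 0 ⊽ 0 = 1
w2 = w1 ∨ in4 = 1 ∨ 0 = 1
w3 = in2 ⊼ w2 = 1 ⊼ 1 = 0
w4 = in3 ∨ w3 = 0 ∨ 0 = 0
So w4 = 0 as required.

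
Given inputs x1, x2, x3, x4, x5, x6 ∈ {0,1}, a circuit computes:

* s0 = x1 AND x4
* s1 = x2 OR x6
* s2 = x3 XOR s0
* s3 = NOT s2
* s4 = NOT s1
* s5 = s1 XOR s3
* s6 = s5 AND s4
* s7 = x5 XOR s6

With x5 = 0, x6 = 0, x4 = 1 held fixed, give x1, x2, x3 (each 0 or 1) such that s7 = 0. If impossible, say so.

s7 = x5 XOR s6 must be 0, so x5 and s6 are equal.
Check with x5 = 0, x6 = 0, x4 = 1 and x1=1, x2=0, x3=0:
s0 = x1 AND x4 = 1 AND 1 = 1
s1 = x2 OR x6 = 0 OR 0 = 0
s2 = x3 XOR s0 = 0 XOR 1 = 1
s3 = NOT s2 = NOT 1 = 0
s4 = NOT s1 = NOT 0 = 1
s5 = s1 XOR s3 = 0 XOR 0 = 0
s6 = s5 AND s4 = 0 AND 1 = 0
s7 = x5 XOR s6 = 0 XOR 0 = 0
So s7 = 0.

x1=1, x2=0, x3=0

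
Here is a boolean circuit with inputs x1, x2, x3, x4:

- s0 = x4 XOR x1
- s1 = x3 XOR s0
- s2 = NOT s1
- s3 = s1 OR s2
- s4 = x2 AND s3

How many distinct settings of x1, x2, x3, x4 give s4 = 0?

8

s4 = x2 AND s3 must be 0, so at least one of x2, s3 is 0.
Enumerating the 16 input combinations, 8 give s4 = 0 and 8 give s4 = 1.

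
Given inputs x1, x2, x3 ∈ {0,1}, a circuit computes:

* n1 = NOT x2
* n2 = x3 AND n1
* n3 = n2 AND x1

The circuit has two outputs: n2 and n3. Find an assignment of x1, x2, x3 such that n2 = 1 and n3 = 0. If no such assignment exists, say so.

Check with x1=0 x2=0 x3=1:
n1 = NOT x2 = NOT 0 = 1
n2 = x3 AND n1 = 1 AND 1 = 1
n3 = n2 AND x1 = 1 AND 0 = 0
So n2 = 1 and n3 = 0.

x1=0 x2=0 x3=1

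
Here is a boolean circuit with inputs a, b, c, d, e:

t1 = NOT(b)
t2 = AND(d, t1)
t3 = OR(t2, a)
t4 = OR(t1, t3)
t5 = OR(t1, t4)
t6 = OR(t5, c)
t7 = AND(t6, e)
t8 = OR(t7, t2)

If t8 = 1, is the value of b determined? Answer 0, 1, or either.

either

Both values of b occur among assignments with t8 = 1:
  b=0: a=0, b=0, c=0, d=0, e=1
  b=1: a=0, b=1, c=1, d=0, e=1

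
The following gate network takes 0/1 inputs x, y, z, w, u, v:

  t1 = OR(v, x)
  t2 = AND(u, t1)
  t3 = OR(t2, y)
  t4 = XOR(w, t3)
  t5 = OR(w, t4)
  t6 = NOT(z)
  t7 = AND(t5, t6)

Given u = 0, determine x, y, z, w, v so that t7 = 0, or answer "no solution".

t7 = AND(t5, t6) must be 0, so at least one of t5, t6 is 0.
Check with u = 0 and x=1, y=0, z=1, w=0, v=0:
t1 = OR(v, x) = OR(0, 1) = 1
t2 = AND(u, t1) = AND(0, 1) = 0
t3 = OR(t2, y) = OR(0, 0) = 0
t4 = XOR(w, t3) = XOR(0, 0) = 0
t5 = OR(w, t4) = OR(0, 0) = 0
t6 = NOT(z) = NOT 1 = 0
t7 = AND(t5, t6) = AND(0, 0) = 0
So t7 = 0.

x=1, y=0, z=1, w=0, v=0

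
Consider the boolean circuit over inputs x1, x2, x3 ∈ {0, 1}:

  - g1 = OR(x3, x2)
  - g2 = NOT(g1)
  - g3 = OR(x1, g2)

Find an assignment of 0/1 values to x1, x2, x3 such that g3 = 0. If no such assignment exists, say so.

Check with x1=0, x2=1, x3=0:
g1 = OR(x3, x2) = OR(0, 1) = 1
g2 = NOT(g1) = NOT 1 = 0
g3 = OR(x1, g2) = OR(0, 0) = 0
So g3 = 0 as required.

x1=0, x2=1, x3=0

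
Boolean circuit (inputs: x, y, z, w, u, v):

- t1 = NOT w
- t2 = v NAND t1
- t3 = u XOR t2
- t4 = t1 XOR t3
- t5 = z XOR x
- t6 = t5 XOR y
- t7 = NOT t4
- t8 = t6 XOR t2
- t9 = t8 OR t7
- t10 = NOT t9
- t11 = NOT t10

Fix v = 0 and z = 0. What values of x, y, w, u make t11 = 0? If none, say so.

x=1, y=0, w=1, u=0

t11 = NOT t10 must be 0, so t10 = 1.
Check with v = 0 and z = 0 and x=1, y=0, w=1, u=0:
t1 = NOT w = NOT 1 = 0
t2 = v NAND t1 = 0 NAND 0 = 1
t3 = u XOR t2 = 0 XOR 1 = 1
t4 = t1 XOR t3 = 0 XOR 1 = 1
t5 = z XOR x = 0 XOR 1 = 1
t6 = t5 XOR y = 1 XOR 0 = 1
t7 = NOT t4 = NOT 1 = 0
t8 = t6 XOR t2 = 1 XOR 1 = 0
t9 = t8 OR t7 = 0 OR 0 = 0
t10 = NOT t9 = NOT 0 = 1
t11 = NOT t10 = NOT 1 = 0
So t11 = 0.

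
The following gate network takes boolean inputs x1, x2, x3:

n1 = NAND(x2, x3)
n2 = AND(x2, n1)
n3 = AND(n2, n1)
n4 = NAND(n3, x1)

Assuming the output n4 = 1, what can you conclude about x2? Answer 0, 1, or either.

either

Both values of x2 occur among assignments with n4 = 1:
  x2=0: x1=0, x2=0, x3=0
  x2=1: x1=0, x2=1, x3=0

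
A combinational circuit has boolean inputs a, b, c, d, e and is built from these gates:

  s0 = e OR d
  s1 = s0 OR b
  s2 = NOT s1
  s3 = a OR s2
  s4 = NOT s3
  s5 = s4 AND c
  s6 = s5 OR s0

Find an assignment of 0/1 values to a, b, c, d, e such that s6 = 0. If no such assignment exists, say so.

a=1 b=1 c=1 d=0 e=0

s6 = s5 OR s0 must be 0, so both s5 = 0 and s0 = 0.
s5 = s4 AND c must be 0, so at least one of s4, c is 0.
s0 = e OR d must be 0, so both e = 0 and d = 0.
Check with a=1 b=1 c=1 d=0 e=0:
s0 = e OR d = 0 OR 0 = 0
s1 = s0 OR b = 0 OR 1 = 1
s2 = NOT s1 = NOT 1 = 0
s3 = a OR s2 = 1 OR 0 = 1
s4 = NOT s3 = NOT 1 = 0
s5 = s4 AND c = 0 AND 1 = 0
s6 = s5 OR s0 = 0 OR 0 = 0
So s6 = 0 as required.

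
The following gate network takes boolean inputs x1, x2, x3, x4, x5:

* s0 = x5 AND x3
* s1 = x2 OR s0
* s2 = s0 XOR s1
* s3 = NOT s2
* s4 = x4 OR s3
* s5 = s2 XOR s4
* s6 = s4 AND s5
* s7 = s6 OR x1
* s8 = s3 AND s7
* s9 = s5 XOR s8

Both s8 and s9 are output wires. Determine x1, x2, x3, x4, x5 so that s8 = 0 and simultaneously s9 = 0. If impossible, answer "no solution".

x1=1, x2=1, x3=1, x4=1, x5=0

Check with x1=1, x2=1, x3=1, x4=1, x5=0:
s0 = x5 AND x3 = 0 AND 1 = 0
s1 = x2 OR s0 = 1 OR 0 = 1
s2 = s0 XOR s1 = 0 XOR 1 = 1
s3 = NOT s2 = NOT 1 = 0
s4 = x4 OR s3 = 1 OR 0 = 1
s5 = s2 XOR s4 = 1 XOR 1 = 0
s6 = s4 AND s5 = 1 AND 0 = 0
s7 = s6 OR x1 = 0 OR 1 = 1
s8 = s3 AND s7 = 0 AND 1 = 0
s9 = s5 XOR s8 = 0 XOR 0 = 0
So s8 = 0 and s9 = 0.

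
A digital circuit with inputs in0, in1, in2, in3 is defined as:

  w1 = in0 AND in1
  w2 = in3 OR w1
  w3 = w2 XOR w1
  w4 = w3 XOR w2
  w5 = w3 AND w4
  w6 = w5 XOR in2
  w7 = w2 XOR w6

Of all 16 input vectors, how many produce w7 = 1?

w7 = w2 XOR w6 must be 1, so w2 and w6 differ.
Enumerating the 16 input combinations, 8 give w7 = 1 and 8 give w7 = 0.

8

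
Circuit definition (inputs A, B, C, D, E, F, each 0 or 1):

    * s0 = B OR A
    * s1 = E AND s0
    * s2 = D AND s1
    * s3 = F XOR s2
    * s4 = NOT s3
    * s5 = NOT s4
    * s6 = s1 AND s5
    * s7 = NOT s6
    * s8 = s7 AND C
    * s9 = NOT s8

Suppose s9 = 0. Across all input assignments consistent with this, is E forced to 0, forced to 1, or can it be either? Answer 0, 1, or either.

Both values of E occur among assignments with s9 = 0:
  E=0: A=0, B=0, C=1, D=0, E=0, F=0
  E=1: A=0, B=0, C=1, D=0, E=1, F=0

either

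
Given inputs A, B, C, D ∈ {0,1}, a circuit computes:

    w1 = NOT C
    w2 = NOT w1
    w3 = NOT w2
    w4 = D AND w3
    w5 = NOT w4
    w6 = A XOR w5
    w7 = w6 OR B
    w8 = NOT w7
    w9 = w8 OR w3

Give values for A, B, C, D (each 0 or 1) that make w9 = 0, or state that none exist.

A=0, B=0, C=1, D=0

w9 = w8 OR w3 must be 0, so both w8 = 0 and w3 = 0.
w8 = NOT w7 must be 0, so w7 = 1.
w3 = NOT w2 must be 0, so w2 = 1.
Check with A=0, B=0, C=1, D=0:
w1 = NOT C = NOT 1 = 0
w2 = NOT w1 = NOT 0 = 1
w3 = NOT w2 = NOT 1 = 0
w4 = D AND w3 = 0 AND 0 = 0
w5 = NOT w4 = NOT 0 = 1
w6 = A XOR w5 = 0 XOR 1 = 1
w7 = w6 OR B = 1 OR 0 = 1
w8 = NOT w7 = NOT 1 = 0
w9 = w8 OR w3 = 0 OR 0 = 0
So w9 = 0 as required.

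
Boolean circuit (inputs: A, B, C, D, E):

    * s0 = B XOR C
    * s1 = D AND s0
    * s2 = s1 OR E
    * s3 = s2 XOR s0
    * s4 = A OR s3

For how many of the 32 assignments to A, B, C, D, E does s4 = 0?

10

s4 = A OR s3 must be 0, so both A = 0 and s3 = 0.
s3 = s2 XOR s0 must be 0, so s2 and s0 are equal.
Enumerating the 32 input combinations, 10 give s4 = 0 and 22 give s4 = 1.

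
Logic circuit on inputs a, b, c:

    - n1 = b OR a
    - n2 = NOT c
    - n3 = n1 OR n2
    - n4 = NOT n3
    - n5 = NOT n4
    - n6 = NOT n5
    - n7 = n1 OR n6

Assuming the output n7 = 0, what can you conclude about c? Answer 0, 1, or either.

0

n7 = n1 OR n6 must be 0, so both n1 = 0 and n6 = 0.
n1 = b OR a must be 0, so both b = 0 and a = 0.
n6 = NOT n5 must be 0, so n5 = 1.
Every assignment with n7 = 0 has c = 0; there are 1 such assignment(s).
  a=0, b=0, c=0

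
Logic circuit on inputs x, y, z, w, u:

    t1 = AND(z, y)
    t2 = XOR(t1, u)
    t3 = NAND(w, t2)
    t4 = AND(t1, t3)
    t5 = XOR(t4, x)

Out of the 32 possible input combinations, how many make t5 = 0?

16

t5 = XOR(t4, x) must be 0, so t4 and x are equal.
Enumerating the 32 input combinations, 16 give t5 = 0 and 16 give t5 = 1.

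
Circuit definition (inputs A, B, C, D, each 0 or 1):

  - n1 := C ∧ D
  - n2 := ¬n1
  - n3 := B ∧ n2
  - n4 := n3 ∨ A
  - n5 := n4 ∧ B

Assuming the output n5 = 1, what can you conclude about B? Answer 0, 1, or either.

n5 = n4 ∧ B must be 1, so both n4 = 1 and B = 1.
Every assignment with n5 = 1 has B = 1; there are 7 such assignment(s).

1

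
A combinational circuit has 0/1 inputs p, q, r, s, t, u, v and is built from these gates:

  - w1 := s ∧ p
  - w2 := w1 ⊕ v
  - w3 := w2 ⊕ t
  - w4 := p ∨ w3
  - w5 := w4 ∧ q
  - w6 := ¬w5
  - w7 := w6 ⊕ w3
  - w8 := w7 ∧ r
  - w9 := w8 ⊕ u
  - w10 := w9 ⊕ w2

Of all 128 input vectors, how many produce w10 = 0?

w10 = w9 ⊕ w2 must be 0, so w9 and w2 are equal.
Enumerating the 128 input combinations, 64 give w10 = 0 and 64 give w10 = 1.

64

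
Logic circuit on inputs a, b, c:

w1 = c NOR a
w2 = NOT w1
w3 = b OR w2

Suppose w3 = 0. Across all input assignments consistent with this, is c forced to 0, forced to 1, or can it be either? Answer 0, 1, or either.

w3 = b OR w2 must be 0, so both b = 0 and w2 = 0.
Every assignment with w3 = 0 has c = 0; there are 1 such assignment(s).
  a=0, b=0, c=0

0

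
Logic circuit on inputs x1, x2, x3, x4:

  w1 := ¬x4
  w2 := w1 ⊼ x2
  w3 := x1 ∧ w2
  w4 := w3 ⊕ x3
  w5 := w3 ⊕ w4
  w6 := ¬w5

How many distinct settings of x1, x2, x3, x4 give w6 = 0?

w6 = ¬w5 must be 0, so w5 = 1.
w5 = w3 ⊕ w4 must be 1, so w3 and w4 differ.
Enumerating the 16 input combinations, 8 give w6 = 0 and 8 give w6 = 1.

8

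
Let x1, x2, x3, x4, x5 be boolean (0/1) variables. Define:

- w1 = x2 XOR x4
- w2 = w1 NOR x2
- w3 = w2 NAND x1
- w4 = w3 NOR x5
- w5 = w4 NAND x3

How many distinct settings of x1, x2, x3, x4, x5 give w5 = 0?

1

w5 = w4 NAND x3 must be 0, so both w4 = 1 and x3 = 1.
w4 = w3 NOR x5 must be 1, so both w3 = 0 and x5 = 0.
w3 = w2 NAND x1 must be 0, so both w2 = 1 and x1 = 1.
Enumerating the 32 input combinations, 1 give w5 = 0 and 31 give w5 = 1.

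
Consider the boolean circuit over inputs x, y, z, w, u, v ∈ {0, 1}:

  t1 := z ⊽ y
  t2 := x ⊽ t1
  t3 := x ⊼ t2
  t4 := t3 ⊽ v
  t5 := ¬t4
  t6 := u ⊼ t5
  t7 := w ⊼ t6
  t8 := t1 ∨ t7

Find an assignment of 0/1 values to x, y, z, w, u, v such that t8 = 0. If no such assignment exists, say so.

x=1, y=0, z=1, w=1, u=0, v=0

t8 = t1 ∨ t7 must be 0, so both t1 = 0 and t7 = 0.
t1 = z ⊽ y must be 0, so at least one of z, y is 1.
Check with x=1, y=0, z=1, w=1, u=0, v=0:
t1 = z ⊽ y = 1 ⊽ 0 = 0
t2 = x ⊽ t1 = 1 ⊽ 0 = 0
t3 = x ⊼ t2 = 1 ⊼ 0 = 1
t4 = t3 ⊽ v = 1 ⊽ 0 = 0
t5 = ¬t4 = ¬0 = 1
t6 = u ⊼ t5 = 0 ⊼ 1 = 1
t7 = w ⊼ t6 = 1 ⊼ 1 = 0
t8 = t1 ∨ t7 = 0 ∨ 0 = 0
So t8 = 0 as required.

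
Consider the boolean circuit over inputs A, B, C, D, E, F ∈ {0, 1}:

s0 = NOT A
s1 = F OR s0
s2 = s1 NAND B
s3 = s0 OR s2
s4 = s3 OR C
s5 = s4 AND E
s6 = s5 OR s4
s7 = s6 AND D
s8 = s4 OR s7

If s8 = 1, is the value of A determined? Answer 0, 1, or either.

Both values of A occur among assignments with s8 = 1:
  A=0: A=0, B=0, C=0, D=0, E=0, F=0
  A=1: A=1, B=0, C=0, D=0, E=0, F=0

either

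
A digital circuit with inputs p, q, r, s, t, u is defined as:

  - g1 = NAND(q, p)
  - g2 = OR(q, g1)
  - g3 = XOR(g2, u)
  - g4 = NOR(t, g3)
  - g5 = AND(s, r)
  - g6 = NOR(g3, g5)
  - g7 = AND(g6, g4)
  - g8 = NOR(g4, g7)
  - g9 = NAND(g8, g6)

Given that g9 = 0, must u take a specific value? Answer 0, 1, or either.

1

g9 = NAND(g8, g6) must be 0, so both g8 = 1 and g6 = 1.
Every assignment with g9 = 0 has u = 1; there are 12 such assignment(s).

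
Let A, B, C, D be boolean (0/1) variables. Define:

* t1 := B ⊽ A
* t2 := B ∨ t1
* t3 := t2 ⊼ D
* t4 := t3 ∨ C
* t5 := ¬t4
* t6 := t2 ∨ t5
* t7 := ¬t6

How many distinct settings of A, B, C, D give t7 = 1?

t7 = ¬t6 must be 1, so t6 = 0.
t6 = t2 ∨ t5 must be 0, so both t2 = 0 and t5 = 0.
Satisfying assignments:
  A=1, B=0, C=0, D=0
  A=1, B=0, C=0, D=1
  A=1, B=0, C=1, D=0
  A=1, B=0, C=1, D=1

4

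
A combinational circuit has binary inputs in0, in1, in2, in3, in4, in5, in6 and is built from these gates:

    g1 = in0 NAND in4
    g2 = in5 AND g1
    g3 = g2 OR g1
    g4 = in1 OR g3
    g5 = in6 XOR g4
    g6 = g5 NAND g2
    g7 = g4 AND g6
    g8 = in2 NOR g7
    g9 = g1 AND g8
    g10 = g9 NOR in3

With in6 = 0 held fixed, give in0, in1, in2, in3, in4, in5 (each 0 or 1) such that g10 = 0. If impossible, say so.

Check with in6 = 0 and in0=1, in1=1, in2=0, in3=1, in4=1, in5=0:
g1 = in0 NAND in4 = 1 NAND 1 = 0
g2 = in5 AND g1 = 0 AND 0 = 0
g3 = g2 OR g1 = 0 OR 0 = 0
g4 = in1 OR g3 = 1 OR 0 = 1
g5 = in6 XOR g4 = 0 XOR 1 = 1
g6 = g5 NAND g2 = 1 NAND 0 = 1
g7 = g4 AND g6 = 1 AND 1 = 1
g8 = in2 NOR g7 = 0 NOR 1 = 0
g9 = g1 AND g8 = 0 AND 0 = 0
g10 = g9 NOR in3 = 0 NOR 1 = 0
So g10 = 0.

in0=1, in1=1, in2=0, in3=1, in4=1, in5=0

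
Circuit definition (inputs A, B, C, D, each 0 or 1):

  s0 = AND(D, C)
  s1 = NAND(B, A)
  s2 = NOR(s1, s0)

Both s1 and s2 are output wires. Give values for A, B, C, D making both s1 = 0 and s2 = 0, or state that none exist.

Check with A=1 B=1 C=1 D=1:
s0 = AND(D, C) = AND(1, 1) = 1
s1 = NAND(B, A) = NAND(1, 1) = 0
s2 = NOR(s1, s0) = NOR(0, 1) = 0
So s1 = 0 and s2 = 0.

A=1 B=1 C=1 D=1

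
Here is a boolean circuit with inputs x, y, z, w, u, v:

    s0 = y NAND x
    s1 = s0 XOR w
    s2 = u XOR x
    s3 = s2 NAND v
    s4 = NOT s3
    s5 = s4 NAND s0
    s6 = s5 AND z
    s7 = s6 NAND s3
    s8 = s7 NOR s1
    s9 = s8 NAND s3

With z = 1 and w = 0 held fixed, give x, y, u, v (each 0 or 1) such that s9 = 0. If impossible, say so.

s9 = s8 NAND s3 must be 0, so both s8 = 1 and s3 = 1.
s8 = s7 NOR s1 must be 1, so both s7 = 0 and s1 = 0.
Check with z = 1 and w = 0 and x=1, y=1, u=0, v=0:
s0 = y NAND x = 1 NAND 1 = 0
s1 = s0 XOR w = 0 XOR 0 = 0
s2 = u XOR x = 0 XOR 1 = 1
s3 = s2 NAND v = 1 NAND 0 = 1
s4 = NOT s3 = NOT 1 = 0
s5 = s4 NAND s0 = 0 NAND 0 = 1
s6 = s5 AND z = 1 AND 1 = 1
s7 = s6 NAND s3 = 1 NAND 1 = 0
s8 = s7 NOR s1 = 0 NOR 0 = 1
s9 = s8 NAND s3 = 1 NAND 1 = 0
So s9 = 0.

x=1, y=1, u=0, v=0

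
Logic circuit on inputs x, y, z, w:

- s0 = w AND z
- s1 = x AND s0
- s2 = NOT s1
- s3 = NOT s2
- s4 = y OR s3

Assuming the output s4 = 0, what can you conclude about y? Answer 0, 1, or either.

s4 = y OR s3 must be 0, so both y = 0 and s3 = 0.
Every assignment with s4 = 0 has y = 0; there are 7 such assignment(s).

0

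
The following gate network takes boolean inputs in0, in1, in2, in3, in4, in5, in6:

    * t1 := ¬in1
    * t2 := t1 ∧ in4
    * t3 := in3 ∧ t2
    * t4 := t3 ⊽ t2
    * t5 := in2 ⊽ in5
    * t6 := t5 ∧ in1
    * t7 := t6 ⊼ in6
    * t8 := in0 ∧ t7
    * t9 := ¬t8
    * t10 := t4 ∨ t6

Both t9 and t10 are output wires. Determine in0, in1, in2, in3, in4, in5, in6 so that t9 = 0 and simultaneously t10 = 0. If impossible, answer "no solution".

in0=1, in1=0, in2=1, in3=0, in4=1, in5=0, in6=1

Check with in0=1, in1=0, in2=1, in3=0, in4=1, in5=0, in6=1:
t1 = ¬in1 = ¬0 = 1
t2 = t1 ∧ in4 = 1 ∧ 1 = 1
t3 = in3 ∧ t2 = 0 ∧ 1 = 0
t4 = t3 ⊽ t2 = 0 ⊽ 1 = 0
t5 = in2 ⊽ in5 = 1 ⊽ 0 = 0
t6 = t5 ∧ in1 = 0 ∧ 0 = 0
t7 = t6 ⊼ in6 = 0 ⊼ 1 = 1
t8 = in0 ∧ t7 = 1 ∧ 1 = 1
t9 = ¬t8 = ¬1 = 0
t10 = t4 ∨ t6 = 0 ∨ 0 = 0
So t9 = 0 and t10 = 0.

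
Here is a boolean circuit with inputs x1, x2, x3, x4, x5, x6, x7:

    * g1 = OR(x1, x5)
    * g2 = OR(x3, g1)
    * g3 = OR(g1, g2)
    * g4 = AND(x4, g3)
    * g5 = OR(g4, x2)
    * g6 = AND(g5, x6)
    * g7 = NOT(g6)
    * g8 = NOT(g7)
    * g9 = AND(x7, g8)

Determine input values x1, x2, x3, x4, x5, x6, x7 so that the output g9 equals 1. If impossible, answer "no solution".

Check with x1=1 x2=0 x3=1 x4=1 x5=1 x6=1 x7=1:
g1 = OR(x1, x5) = OR(1, 1) = 1
g2 = OR(x3, g1) = OR(1, 1) = 1
g3 = OR(g1, g2) = OR(1, 1) = 1
g4 = AND(x4, g3) = AND(1, 1) = 1
g5 = OR(g4, x2) = OR(1, 0) = 1
g6 = AND(g5, x6) = AND(1, 1) = 1
g7 = NOT(g6) = NOT 1 = 0
g8 = NOT(g7) = NOT 0 = 1
g9 = AND(x7, g8) = AND(1, 1) = 1
So g9 = 1 as required.

x1=1 x2=0 x3=1 x4=1 x5=1 x6=1 x7=1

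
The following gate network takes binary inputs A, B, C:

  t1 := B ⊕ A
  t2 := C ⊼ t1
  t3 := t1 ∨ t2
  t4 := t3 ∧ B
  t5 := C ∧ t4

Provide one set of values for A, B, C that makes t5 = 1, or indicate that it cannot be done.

A=0 B=1 C=1

t5 = C ∧ t4 must be 1, so both C = 1 and t4 = 1.
t4 = t3 ∧ B must be 1, so both t3 = 1 and B = 1.
Check with A=0 B=1 C=1:
t1 = B ⊕ A = 1 ⊕ 0 = 1
t2 = C ⊼ t1 = 1 ⊼ 1 = 0
t3 = t1 ∨ t2 = 1 ∨ 0 = 1
t4 = t3 ∧ B = 1 ∧ 1 = 1
t5 = C ∧ t4 = 1 ∧ 1 = 1
So t5 = 1 as required.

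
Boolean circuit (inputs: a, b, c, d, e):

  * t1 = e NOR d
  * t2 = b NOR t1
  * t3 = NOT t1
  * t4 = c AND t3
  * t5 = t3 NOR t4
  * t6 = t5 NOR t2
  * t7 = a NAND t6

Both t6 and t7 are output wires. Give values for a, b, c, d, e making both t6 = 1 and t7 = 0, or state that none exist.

a=1, b=1, c=1, d=0, e=1

Check with a=1, b=1, c=1, d=0, e=1:
t1 = e NOR d = 1 NOR 0 = 0
t2 = b NOR t1 = 1 NOR 0 = 0
t3 = NOT t1 = NOT 0 = 1
t4 = c AND t3 = 1 AND 1 = 1
t5 = t3 NOR t4 = 1 NOR 1 = 0
t6 = t5 NOR t2 = 0 NOR 0 = 1
t7 = a NAND t6 = 1 NAND 1 = 0
So t6 = 1 and t7 = 0.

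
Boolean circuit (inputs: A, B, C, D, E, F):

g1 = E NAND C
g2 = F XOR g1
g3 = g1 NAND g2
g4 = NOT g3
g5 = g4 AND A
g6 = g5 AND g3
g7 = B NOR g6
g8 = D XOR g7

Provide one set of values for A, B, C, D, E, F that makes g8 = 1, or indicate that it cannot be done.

A=1, B=1, C=1, D=1, E=0, F=1

g8 = D XOR g7 must be 1, so D and g7 differ.
Check with A=1, B=1, C=1, D=1, E=0, F=1:
g1 = E NAND C = 0 NAND 1 = 1
g2 = F XOR g1 = 1 XOR 1 = 0
g3 = g1 NAND g2 = 1 NAND 0 = 1
g4 = NOT g3 = NOT 1 = 0
g5 = g4 AND A = 0 AND 1 = 0
g6 = g5 AND g3 = 0 AND 1 = 0
g7 = B NOR g6 = 1 NOR 0 = 0
g8 = D XOR g7 = 1 XOR 0 = 1
So g8 = 1 as required.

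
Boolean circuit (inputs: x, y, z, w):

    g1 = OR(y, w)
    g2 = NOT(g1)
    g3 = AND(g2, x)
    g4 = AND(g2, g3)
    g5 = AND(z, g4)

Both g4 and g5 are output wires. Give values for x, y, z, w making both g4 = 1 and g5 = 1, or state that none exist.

x=1 y=0 z=1 w=0

Check with x=1 y=0 z=1 w=0:
g1 = OR(y, w) = OR(0, 0) = 0
g2 = NOT(g1) = NOT 0 = 1
g3 = AND(g2, x) = AND(1, 1) = 1
g4 = AND(g2, g3) = AND(1, 1) = 1
g5 = AND(z, g4) = AND(1, 1) = 1
So g4 = 1 and g5 = 1.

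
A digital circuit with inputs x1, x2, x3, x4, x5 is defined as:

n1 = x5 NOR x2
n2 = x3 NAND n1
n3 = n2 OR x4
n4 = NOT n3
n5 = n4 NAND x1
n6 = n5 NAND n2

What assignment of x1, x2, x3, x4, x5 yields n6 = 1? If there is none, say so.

n6 = n5 NAND n2 must be 1, so at least one of n5, n2 is 0.
Check with x1=0, x2=0, x3=1, x4=1, x5=0:
n1 = x5 NOR x2 = 0 NOR 0 = 1
n2 = x3 NAND n1 = 1 NAND 1 = 0
n3 = n2 OR x4 = 0 OR 1 = 1
n4 = NOT n3 = NOT 1 = 0
n5 = n4 NAND x1 = 0 NAND 0 = 1
n6 = n5 NAND n2 = 1 NAND 0 = 1
So n6 = 1 as required.

x1=0, x2=0, x3=1, x4=1, x5=0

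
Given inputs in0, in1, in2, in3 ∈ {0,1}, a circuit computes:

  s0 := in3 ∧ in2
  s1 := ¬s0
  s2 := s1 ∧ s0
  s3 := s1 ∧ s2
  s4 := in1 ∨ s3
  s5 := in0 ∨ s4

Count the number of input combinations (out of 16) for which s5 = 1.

12

s5 = in0 ∨ s4 must be 1, so at least one of in0, s4 is 1.
Enumerating the 16 input combinations, 12 give s5 = 1 and 4 give s5 = 0.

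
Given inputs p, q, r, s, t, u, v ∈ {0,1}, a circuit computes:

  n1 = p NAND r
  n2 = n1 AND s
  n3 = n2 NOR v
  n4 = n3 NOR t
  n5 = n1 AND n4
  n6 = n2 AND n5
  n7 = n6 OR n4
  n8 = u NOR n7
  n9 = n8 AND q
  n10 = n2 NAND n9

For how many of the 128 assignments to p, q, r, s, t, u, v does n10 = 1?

n10 = n2 NAND n9 must be 1, so at least one of n2, n9 is 0.
Enumerating the 128 input combinations, 122 give n10 = 1 and 6 give n10 = 0.

122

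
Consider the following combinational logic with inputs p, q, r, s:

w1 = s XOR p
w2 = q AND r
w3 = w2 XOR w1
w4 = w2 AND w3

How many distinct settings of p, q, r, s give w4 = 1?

w4 = w2 AND w3 must be 1, so both w2 = 1 and w3 = 1.
Satisfying assignments:
  p=0, q=1, r=1, s=0
  p=1, q=1, r=1, s=1

2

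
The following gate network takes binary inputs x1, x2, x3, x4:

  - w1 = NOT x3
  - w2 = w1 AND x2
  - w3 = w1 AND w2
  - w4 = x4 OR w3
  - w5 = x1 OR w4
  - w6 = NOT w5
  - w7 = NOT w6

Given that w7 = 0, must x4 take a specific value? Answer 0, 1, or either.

0

w7 = NOT w6 must be 0, so w6 = 1.
Every assignment with w7 = 0 has x4 = 0; there are 3 such assignment(s).
  x1=0, x2=0, x3=0, x4=0
  x1=0, x2=0, x3=1, x4=0
  x1=0, x2=1, x3=1, x4=0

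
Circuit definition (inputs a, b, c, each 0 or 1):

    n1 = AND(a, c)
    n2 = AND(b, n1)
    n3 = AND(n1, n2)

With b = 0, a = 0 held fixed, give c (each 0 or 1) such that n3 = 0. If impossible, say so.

Check with b = 0, a = 0 and c=1:
n1 = AND(a, c) = AND(0, 1) = 0
n2 = AND(b, n1) = AND(0, 0) = 0
n3 = AND(n1, n2) = AND(0, 0) = 0
So n3 = 0.

c=1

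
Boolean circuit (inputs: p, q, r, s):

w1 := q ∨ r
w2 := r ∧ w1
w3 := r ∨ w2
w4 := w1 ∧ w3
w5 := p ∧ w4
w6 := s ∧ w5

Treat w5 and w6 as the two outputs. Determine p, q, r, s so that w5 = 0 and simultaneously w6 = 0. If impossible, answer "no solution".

Check with p=0 q=0 r=1 s=1:
w1 = q ∨ r = 0 ∨ 1 = 1
w2 = r ∧ w1 = 1 ∧ 1 = 1
w3 = r ∨ w2 = 1 ∨ 1 = 1
w4 = w1 ∧ w3 = 1 ∧ 1 = 1
w5 = p ∧ w4 = 0 ∧ 1 = 0
w6 = s ∧ w5 = 1 ∧ 0 = 0
So w5 = 0 and w6 = 0.

p=0 q=0 r=1 s=1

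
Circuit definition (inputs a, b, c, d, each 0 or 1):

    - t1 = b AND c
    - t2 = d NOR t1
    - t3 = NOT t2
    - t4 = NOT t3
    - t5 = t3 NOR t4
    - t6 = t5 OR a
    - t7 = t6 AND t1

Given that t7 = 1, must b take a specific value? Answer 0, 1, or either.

1

t7 = t6 AND t1 must be 1, so both t6 = 1 and t1 = 1.
Every assignment with t7 = 1 has b = 1; there are 2 such assignment(s).
  a=1, b=1, c=1, d=0
  a=1, b=1, c=1, d=1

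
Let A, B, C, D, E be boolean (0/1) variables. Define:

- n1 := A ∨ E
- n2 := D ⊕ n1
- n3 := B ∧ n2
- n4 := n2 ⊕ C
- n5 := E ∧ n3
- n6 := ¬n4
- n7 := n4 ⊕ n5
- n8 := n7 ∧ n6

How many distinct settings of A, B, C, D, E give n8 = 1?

n8 = n7 ∧ n6 must be 1, so both n7 = 1 and n6 = 1.
n7 = n4 ⊕ n5 must be 1, so n4 and n5 differ.
n6 = ¬n4 must be 1, so n4 = 0.
Satisfying assignments:
  A=0, B=1, C=1, D=0, E=1
  A=1, B=1, C=1, D=0, E=1

2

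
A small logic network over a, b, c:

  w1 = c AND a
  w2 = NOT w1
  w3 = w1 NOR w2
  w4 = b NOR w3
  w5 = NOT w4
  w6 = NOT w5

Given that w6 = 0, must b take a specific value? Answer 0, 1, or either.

1

w6 = NOT w5 must be 0, so w5 = 1.
w5 = NOT w4 must be 1, so w4 = 0.
w4 = b NOR w3 must be 0, so at least one of b, w3 is 1.
Every assignment with w6 = 0 has b = 1; there are 4 such assignment(s).
  a=0, b=1, c=0
  a=0, b=1, c=1
  a=1, b=1, c=0
  a=1, b=1, c=1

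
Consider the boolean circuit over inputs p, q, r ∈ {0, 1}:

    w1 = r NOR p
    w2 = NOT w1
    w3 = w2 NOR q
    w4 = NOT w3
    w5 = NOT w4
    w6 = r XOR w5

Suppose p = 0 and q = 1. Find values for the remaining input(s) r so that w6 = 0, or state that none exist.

Check with p = 0 and q = 1 and r=0:
w1 = r NOR p = 0 NOR 0 = 1
w2 = NOT w1 = NOT 1 = 0
w3 = w2 NOR q = 0 NOR 1 = 0
w4 = NOT w3 = NOT 0 = 1
w5 = NOT w4 = NOT 1 = 0
w6 = r XOR w5 = 0 XOR 0 = 0
So w6 = 0.

r=0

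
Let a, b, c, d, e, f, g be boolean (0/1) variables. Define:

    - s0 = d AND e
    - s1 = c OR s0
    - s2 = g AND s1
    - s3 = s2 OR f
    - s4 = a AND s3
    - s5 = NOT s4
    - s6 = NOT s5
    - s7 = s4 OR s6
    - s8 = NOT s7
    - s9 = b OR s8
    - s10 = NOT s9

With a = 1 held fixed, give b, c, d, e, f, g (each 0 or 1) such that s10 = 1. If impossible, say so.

Check with a = 1 and b=0, c=1, d=0, e=1, f=1, g=1:
s0 = d AND e = 0 AND 1 = 0
s1 = c OR s0 = 1 OR 0 = 1
s2 = g AND s1 = 1 AND 1 = 1
s3 = s2 OR f = 1 OR 1 = 1
s4 = a AND s3 = 1 AND 1 = 1
s5 = NOT s4 = NOT 1 = 0
s6 = NOT s5 = NOT 0 = 1
s7 = s4 OR s6 = 1 OR 1 = 1
s8 = NOT s7 = NOT 1 = 0
s9 = b OR s8 = 0 OR 0 = 0
s10 = NOT s9 = NOT 0 = 1
So s10 = 1.

b=0, c=1, d=0, e=1, f=1, g=1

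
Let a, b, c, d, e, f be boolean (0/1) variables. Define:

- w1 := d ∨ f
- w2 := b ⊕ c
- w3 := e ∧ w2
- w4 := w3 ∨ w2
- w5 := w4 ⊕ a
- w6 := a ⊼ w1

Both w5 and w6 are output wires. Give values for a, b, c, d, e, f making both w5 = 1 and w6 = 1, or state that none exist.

Check with a=0, b=0, c=1, d=1, e=0, f=0:
w1 = d ∨ f = 1 ∨ 0 = 1
w2 = b ⊕ c = 0 ⊕ 1 = 1
w3 = e ∧ w2 = 0 ∧ 1 = 0
w4 = w3 ∨ w2 = 0 ∨ 1 = 1
w5 = w4 ⊕ a = 1 ⊕ 0 = 1
w6 = a ⊼ w1 = 0 ⊼ 1 = 1
So w5 = 1 and w6 = 1.

a=0, b=0, c=1, d=1, e=0, f=0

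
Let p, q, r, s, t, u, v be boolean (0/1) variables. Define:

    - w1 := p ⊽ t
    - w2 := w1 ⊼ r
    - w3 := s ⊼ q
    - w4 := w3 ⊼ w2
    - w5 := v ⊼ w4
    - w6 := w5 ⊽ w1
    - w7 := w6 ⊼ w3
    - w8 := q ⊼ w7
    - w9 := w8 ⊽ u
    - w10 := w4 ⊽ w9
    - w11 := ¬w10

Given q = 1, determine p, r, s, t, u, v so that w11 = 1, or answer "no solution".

Check with q = 1 and p=1, r=1, s=0, t=0, u=0, v=0:
w1 = p ⊽ t = 1 ⊽ 0 = 0
w2 = w1 ⊼ r = 0 ⊼ 1 = 1
w3 = s ⊼ q = 0 ⊼ 1 = 1
w4 = w3 ⊼ w2 = 1 ⊼ 1 = 0
w5 = v ⊼ w4 = 0 ⊼ 0 = 1
w6 = w5 ⊽ w1 = 1 ⊽ 0 = 0
w7 = w6 ⊼ w3 = 0 ⊼ 1 = 1
w8 = q ⊼ w7 = 1 ⊼ 1 = 0
w9 = w8 ⊽ u = 0 ⊽ 0 = 1
w10 = w4 ⊽ w9 = 0 ⊽ 1 = 0
w11 = ¬w10 = ¬0 = 1
So w11 = 1.

p=1, r=1, s=0, t=0, u=0, v=0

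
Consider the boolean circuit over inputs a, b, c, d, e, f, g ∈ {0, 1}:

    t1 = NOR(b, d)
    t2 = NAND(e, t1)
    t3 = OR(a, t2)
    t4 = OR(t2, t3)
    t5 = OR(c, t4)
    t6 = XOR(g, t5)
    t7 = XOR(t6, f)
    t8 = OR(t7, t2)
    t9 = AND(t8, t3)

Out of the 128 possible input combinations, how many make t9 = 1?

116

t9 = AND(t8, t3) must be 1, so both t8 = 1 and t3 = 1.
t8 = OR(t7, t2) must be 1, so at least one of t7, t2 is 1.
Enumerating the 128 input combinations, 116 give t9 = 1 and 12 give t9 = 0.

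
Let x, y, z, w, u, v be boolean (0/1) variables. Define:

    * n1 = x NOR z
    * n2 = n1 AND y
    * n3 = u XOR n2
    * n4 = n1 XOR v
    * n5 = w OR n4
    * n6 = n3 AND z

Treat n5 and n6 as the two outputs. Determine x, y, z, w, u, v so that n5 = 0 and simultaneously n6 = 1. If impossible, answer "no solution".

Check with x=0 y=0 z=1 w=0 u=1 v=0:
n1 = x NOR z = 0 NOR 1 = 0
n2 = n1 AND y = 0 AND 0 = 0
n3 = u XOR n2 = 1 XOR 0 = 1
n4 = n1 XOR v = 0 XOR 0 = 0
n5 = w OR n4 = 0 OR 0 = 0
n6 = n3 AND z = 1 AND 1 = 1
So n5 = 0 and n6 = 1.

x=0 y=0 z=1 w=0 u=1 v=0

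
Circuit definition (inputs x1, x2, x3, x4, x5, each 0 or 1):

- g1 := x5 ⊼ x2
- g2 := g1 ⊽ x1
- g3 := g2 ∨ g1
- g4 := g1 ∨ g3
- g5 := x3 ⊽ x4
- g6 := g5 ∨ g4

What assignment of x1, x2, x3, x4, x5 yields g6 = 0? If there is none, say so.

g6 = g5 ∨ g4 must be 0, so both g5 = 0 and g4 = 0.
g5 = x3 ⊽ x4 must be 0, so at least one of x3, x4 is 1.
Check with x1=1, x2=1, x3=1, x4=0, x5=1:
g1 = x5 ⊼ x2 = 1 ⊼ 1 = 0
g2 = g1 ⊽ x1 = 0 ⊽ 1 = 0
g3 = g2 ∨ g1 = 0 ∨ 0 = 0
g4 = g1 ∨ g3 = 0 ∨ 0 = 0
g5 = x3 ⊽ x4 = 1 ⊽ 0 = 0
g6 = g5 ∨ g4 = 0 ∨ 0 = 0
So g6 = 0 as required.

x1=1, x2=1, x3=1, x4=0, x5=1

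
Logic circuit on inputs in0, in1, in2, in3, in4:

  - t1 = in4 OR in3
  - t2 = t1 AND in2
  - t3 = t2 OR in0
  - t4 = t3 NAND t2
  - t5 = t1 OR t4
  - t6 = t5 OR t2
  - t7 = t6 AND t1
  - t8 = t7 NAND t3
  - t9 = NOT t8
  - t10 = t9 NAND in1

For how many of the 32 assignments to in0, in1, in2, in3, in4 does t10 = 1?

23

t10 = t9 NAND in1 must be 1, so at least one of t9, in1 is 0.
Enumerating the 32 input combinations, 23 give t10 = 1 and 9 give t10 = 0.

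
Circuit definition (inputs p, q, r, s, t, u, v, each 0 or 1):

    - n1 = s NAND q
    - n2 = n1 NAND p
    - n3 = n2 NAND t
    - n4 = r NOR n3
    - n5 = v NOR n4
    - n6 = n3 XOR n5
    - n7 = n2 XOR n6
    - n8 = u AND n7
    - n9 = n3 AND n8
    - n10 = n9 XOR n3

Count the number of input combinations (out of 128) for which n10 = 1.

n10 = n9 XOR n3 must be 1, so n9 and n3 differ.
Enumerating the 128 input combinations, 66 give n10 = 1 and 62 give n10 = 0.

66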